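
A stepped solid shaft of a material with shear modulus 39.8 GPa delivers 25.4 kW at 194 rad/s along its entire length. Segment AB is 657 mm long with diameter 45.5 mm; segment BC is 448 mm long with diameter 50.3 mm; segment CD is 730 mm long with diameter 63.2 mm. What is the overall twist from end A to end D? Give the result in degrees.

0.517°

ω = 194 rad/s, so T = P/ω = 25.4×10³ / 194.0 = 130.9 N·m.
J_AB = π(0.0455)⁴/32 = 4.21×10^-7 m⁴; J_BC = π(0.0503)⁴/32 = 6.28×10^-7 m⁴; J_CD = π(0.0632)⁴/32 = 1.57×10^-6 m⁴.
θ = (T/G)·Σ L_i/J_i = (130.9/39.8×10⁹)·(0.657/4.21×10^-7 + 0.448/6.28×10^-7 + 0.730/1.57×10^-6) = 9.015×10^-3 rad.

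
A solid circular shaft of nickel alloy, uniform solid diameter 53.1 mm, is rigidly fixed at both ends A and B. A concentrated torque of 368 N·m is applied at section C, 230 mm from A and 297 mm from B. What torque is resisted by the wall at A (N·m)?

207 N·m

With uniform GJ and both ends fixed, compatibility θ_AC = θ_CB gives T_A·a = T_B·b, together with T_A + T_B = T₀.
T_A = T₀·b/(a+b) = 368.0·297/527.0 = 207.4 N·m; T_B = 160.6 N·m.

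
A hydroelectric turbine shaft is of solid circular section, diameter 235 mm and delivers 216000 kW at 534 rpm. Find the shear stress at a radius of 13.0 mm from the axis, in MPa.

168 MPa

ω = 2π·534/60 = 55.92 rad/s, so T = P/ω = 216000×10³ / 55.92 = 3.863e6 N·m.
J = πd⁴/32 = π(0.235)⁴/32 = 2.994×10^-4 m⁴.
Shear stress varies linearly with radius: τ = T·r/J = 3.863e6 × 0.0130 / 2.994×10^-4 = 1.677×10^8 Pa.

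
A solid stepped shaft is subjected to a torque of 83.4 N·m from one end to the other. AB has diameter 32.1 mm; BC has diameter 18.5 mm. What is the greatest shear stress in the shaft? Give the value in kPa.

67100 kPa

Under the same torque, τ_max = 16T/(πd³) is largest where d is smallest — segment BC (d = 18.5 mm).
τ_max = 16·83.40/(π·(0.0185)³) = 6.708×10^7 Pa.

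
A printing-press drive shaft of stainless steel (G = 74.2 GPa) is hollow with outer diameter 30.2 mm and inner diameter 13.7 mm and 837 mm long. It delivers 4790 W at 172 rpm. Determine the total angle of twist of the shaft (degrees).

2.20°

ω = 2π·172/60 = 18.01 rad/s, so T = P/ω = 4790 / 18.01 = 265.9 N·m.
J = π(d_o⁴ − d_i⁴)/32 = π(0.0302⁴ − 0.0137⁴)/32 = 7.820×10^-8 m⁴.
θ = T·L/(G·J) = 265.9 × 0.837 / (74.2×10⁹ × 7.820×10^-8) = 0.03836 rad.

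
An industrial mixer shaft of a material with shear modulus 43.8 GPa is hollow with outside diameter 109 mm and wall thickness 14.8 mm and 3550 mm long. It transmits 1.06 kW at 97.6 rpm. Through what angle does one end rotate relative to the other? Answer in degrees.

ω = 2π·97.6/60 = 10.22 rad/s, so T = P/ω = 1.06×10³ / 10.22 = 103.7 N·m.
J = π(d_o⁴ − d_i⁴)/32 = π(0.109⁴ − 0.0794⁴)/32 = 9.956×10^-6 m⁴.
θ = T·L/(G·J) = 103.7 × 3.55 / (43.8×10⁹ × 9.956×10^-6) = 8.443×10^-4 rad.

0.0484°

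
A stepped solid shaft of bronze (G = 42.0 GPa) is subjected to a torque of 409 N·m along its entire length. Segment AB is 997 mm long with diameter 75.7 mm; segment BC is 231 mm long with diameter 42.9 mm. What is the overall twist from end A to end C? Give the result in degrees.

0.560°

J_AB = π(0.0757)⁴/32 = 3.22×10^-6 m⁴; J_BC = π(0.0429)⁴/32 = 3.33×10^-7 m⁴.
θ = (T/G)·Σ L_i/J_i = (409.0/42.0×10⁹)·(0.997/3.22×10^-6 + 0.231/3.33×10^-7) = 9.776×10^-3 rad.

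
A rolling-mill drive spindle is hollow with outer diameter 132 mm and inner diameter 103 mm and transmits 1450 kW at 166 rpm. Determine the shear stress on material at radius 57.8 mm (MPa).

ω = 2π·166/60 = 17.38 rad/s, so T = P/ω = 1450×10³ / 17.38 = 83410 N·m.
J = π(d_o⁴ − d_i⁴)/32 = π(0.132⁴ − 0.103⁴)/32 = 1.876×10^-5 m⁴.
Shear stress varies linearly with radius: τ = T·r/J = 83410 × 0.0578 / 1.876×10^-5 = 2.571×10^8 Pa.

257 MPa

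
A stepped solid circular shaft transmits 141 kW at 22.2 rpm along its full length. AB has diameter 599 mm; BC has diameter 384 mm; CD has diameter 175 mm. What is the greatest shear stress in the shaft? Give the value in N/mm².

ω = 2π·22.2/60 = 2.325 rad/s, so T = P/ω = 141×10³ / 2.325 = 60650 N·m.
Under the same torque, τ_max = 16T/(πd³) is largest where d is smallest — segment CD (d = 175 mm).
τ_max = 16·60650/(π·(0.175)³) = 5.764×10^7 Pa.

57.6 N/mm²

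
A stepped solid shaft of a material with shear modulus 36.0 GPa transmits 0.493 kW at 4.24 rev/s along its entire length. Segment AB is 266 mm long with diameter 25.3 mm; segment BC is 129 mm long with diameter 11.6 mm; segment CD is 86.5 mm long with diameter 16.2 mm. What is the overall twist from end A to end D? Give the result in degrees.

ω = 2π·4.24 = 26.64 rad/s, so T = P/ω = 0.493×10³ / 26.64 = 18.51 N·m.
J_AB = π(0.0253)⁴/32 = 4.02×10^-8 m⁴; J_BC = π(0.0116)⁴/32 = 1.78×10^-9 m⁴; J_CD = π(0.0162)⁴/32 = 6.76×10^-9 m⁴.
θ = (T/G)·Σ L_i/J_i = (18.51/36.0×10⁹)·(0.266/4.02×10^-8 + 0.129/1.78×10^-9 + 0.0865/6.76×10^-9) = 0.04728 rad.

2.71°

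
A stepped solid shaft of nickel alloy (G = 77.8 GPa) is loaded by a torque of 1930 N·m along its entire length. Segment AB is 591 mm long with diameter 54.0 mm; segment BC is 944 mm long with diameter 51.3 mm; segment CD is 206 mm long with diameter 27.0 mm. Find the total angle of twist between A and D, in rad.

0.150 rad

J_AB = π(0.0540)⁴/32 = 8.35×10^-7 m⁴; J_BC = π(0.0513)⁴/32 = 6.80×10^-7 m⁴; J_CD = π(0.0270)⁴/32 = 5.22×10^-8 m⁴.
θ = (T/G)·Σ L_i/J_i = (1930/77.8×10⁹)·(0.591/8.35×10^-7 + 0.944/6.80×10^-7 + 0.206/5.22×10^-8) = 0.1500 rad.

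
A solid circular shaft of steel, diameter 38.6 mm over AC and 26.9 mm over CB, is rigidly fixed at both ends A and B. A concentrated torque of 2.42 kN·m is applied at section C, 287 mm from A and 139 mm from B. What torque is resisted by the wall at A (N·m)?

Compatibility: T_A·a/J_AC = T_B·b/J_CB with T_A + T_B = T₀.
J_AC = 2.18×10^-7 m⁴, J_CB = 5.14×10^-8 m⁴, so T_A = T₀·(J_AC/a)/((J_AC/a)+(J_CB/b)) = 1627 N·m, T_B = 792.6 N·m.

1630 N·m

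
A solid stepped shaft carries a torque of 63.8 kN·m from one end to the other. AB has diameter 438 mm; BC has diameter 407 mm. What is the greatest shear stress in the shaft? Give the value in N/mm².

Under the same torque, τ_max = 16T/(πd³) is largest where d is smallest — segment BC (d = 407 mm).
τ_max = 16·63800/(π·(0.407)³) = 4.820×10^6 Pa.

4.82 N/mm²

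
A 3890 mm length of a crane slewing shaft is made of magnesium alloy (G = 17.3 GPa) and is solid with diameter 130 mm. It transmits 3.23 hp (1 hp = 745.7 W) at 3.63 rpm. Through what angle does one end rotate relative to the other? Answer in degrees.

ω = 2π·3.63/60 = 0.3801 rad/s, so T = P/ω = 3.23×745.7 / 0.3801 = 6336 N·m.
J = πd⁴/32 = π(0.130)⁴/32 = 2.804×10^-5 m⁴.
θ = T·L/(G·J) = 6336 × 3.89 / (17.3×10⁹ × 2.804×10^-5) = 0.05081 rad.

2.91°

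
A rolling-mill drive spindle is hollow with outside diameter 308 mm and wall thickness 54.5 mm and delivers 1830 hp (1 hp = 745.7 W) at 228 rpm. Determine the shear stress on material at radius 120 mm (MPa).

9.40 MPa

ω = 2π·228/60 = 23.88 rad/s, so T = P/ω = 1830×745.7 / 23.88 = 57150 N·m.
J = π(d_o⁴ − d_i⁴)/32 = π(0.308⁴ − 0.199⁴)/32 = 7.295×10^-4 m⁴.
Shear stress varies linearly with radius: τ = T·r/J = 57150 × 0.120 / 7.295×10^-4 = 9.401×10^6 Pa.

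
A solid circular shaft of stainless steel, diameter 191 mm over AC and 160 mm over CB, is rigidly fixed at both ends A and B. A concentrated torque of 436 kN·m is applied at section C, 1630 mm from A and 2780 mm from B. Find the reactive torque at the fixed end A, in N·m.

338000 N·m

Compatibility: T_A·a/J_AC = T_B·b/J_CB with T_A + T_B = T₀.
J_AC = 1.31×10^-4 m⁴, J_CB = 6.43×10^-5 m⁴, so T_A = T₀·(J_AC/a)/((J_AC/a)+(J_CB/b)) = 338300 N·m, T_B = 97680 N·m.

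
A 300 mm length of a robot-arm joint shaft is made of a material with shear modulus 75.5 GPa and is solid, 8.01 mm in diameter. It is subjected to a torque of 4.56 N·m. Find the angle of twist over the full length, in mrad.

44.8 mrad

J = πd⁴/32 = π(0.00801)⁴/32 = 4.041×10^-10 m⁴.
θ = T·L/(G·J) = 4.560 × 0.300 / (75.5×10⁹ × 4.041×10^-10) = 0.04483 rad.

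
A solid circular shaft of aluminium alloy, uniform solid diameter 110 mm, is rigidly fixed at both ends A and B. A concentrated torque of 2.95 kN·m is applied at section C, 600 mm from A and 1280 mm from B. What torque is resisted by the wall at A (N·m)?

2010 N·m

With uniform GJ and both ends fixed, compatibility θ_AC = θ_CB gives T_A·a = T_B·b, together with T_A + T_B = T₀.
T_A = T₀·b/(a+b) = 2950·1280/1880 = 2009 N·m; T_B = 941.5 N·m.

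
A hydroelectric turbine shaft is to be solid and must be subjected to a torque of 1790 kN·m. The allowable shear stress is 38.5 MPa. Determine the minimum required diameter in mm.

For a solid shaft τ_max = 16T/(πd³), so d = (16T/(π τ_allow))^(1/3) = (16·1.790e6/(π·3.85×10^7))^(1/3) = 0.6187 m.

619 mm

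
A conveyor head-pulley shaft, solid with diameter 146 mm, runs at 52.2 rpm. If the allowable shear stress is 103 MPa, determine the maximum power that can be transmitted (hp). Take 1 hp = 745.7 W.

J = πd⁴/32 = π(0.146)⁴/32 = 4.461×10^-5 m⁴.
T_max = τ_allow·J/r = 1.03×10^8 × 4.461×10^-5 / 0.0730 = 62940 N·m.
ω = 2π·52.2/60 = 5.466 rad/s, so P_max = T_max·ω = 3.441×10^5 W.

461 hp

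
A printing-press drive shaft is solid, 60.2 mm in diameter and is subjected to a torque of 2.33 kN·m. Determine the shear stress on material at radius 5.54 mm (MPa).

J = πd⁴/32 = π(0.0602)⁴/32 = 1.289×10^-6 m⁴.
Shear stress varies linearly with radius: τ = T·r/J = 2330 × 0.00554 / 1.289×10^-6 = 1.001×10^7 Pa.

10.0 MPa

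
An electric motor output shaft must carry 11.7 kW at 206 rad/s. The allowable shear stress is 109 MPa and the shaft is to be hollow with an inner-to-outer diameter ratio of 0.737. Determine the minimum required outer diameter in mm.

15.6 mm

ω = 206 rad/s, so T = P/ω = 11.7×10³ / 206.0 = 56.80 N·m.
For a hollow shaft with d_i/d_o = 0.737: τ_max = 16T/(π d_o³ (1−k⁴)), so d_o = [16T/(π τ_allow (1−k⁴))]^(1/3) = [16·56.80/(π·1.09×10^8·0.7050)]^(1/3) = 0.01556 m.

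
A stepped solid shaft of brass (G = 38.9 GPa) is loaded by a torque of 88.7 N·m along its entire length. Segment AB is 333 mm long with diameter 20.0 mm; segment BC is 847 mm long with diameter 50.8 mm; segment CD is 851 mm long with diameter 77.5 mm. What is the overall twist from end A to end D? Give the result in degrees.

J_AB = π(0.0200)⁴/32 = 1.57×10^-8 m⁴; J_BC = π(0.0508)⁴/32 = 6.54×10^-7 m⁴; J_CD = π(0.0775)⁴/32 = 3.54×10^-6 m⁴.
θ = (T/G)·Σ L_i/J_i = (88.70/38.9×10⁹)·(0.333/1.57×10^-8 + 0.847/6.54×10^-7 + 0.851/3.54×10^-6) = 0.05184 rad.

2.97°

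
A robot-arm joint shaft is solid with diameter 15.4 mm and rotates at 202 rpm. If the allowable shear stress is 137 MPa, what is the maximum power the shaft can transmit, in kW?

2.08 kW

J = πd⁴/32 = π(0.0154)⁴/32 = 5.522×10^-9 m⁴.
T_max = τ_allow·J/r = 1.37×10^8 × 5.522×10^-9 / 0.00770 = 98.25 N·m.
ω = 2π·202/60 = 21.15 rad/s, so P_max = T_max·ω = 2078 W.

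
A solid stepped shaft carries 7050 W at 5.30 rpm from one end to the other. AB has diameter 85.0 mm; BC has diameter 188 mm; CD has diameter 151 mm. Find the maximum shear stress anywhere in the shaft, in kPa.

ω = 2π·5.30/60 = 0.5550 rad/s, so T = P/ω = 7050 / 0.5550 = 12700 N·m.
Under the same torque, τ_max = 16T/(πd³) is largest where d is smallest — segment AB (d = 85.0 mm).
τ_max = 16·12700/(π·(0.0850)³) = 1.053×10^8 Pa.

105000 kPa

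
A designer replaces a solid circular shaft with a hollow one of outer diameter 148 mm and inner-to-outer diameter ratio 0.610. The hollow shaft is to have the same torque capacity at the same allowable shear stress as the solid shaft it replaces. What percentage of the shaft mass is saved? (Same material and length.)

Equal τ_max and T ⇒ the solid shaft needs d_s³ = d_o³(1−k⁴), so d_s = 148·(1−0.610⁴)^(1/3) = 140.8 mm.
Area ratio A_h/A_s = d_o²(1−k²)/d_s² = (1−k²)/(1−k⁴)^(2/3) = 0.6935.
Mass saving = 1 − 0.6935 = 30.7 %.

30.7 %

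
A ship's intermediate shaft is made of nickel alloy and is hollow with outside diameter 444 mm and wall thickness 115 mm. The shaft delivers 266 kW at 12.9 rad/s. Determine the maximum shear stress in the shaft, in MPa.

ω = 12.9 rad/s, so T = P/ω = 266×10³ / 12.90 = 20620 N·m.
J = π(d_o⁴ − d_i⁴)/32 = π(0.444⁴ − 0.214⁴)/32 = 3.609×10^-3 m⁴.
τ_max = T·r/J = 20620 × 0.222 / 3.609×10^-3 = 1.268×10^6 Pa.

1.27 MPa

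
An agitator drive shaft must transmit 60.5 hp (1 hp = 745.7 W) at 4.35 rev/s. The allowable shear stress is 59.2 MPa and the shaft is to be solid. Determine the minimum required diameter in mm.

ω = 2π·4.35 = 27.33 rad/s, so T = P/ω = 60.5×745.7 / 27.33 = 1651 N·m.
For a solid shaft τ_max = 16T/(πd³), so d = (16T/(π τ_allow))^(1/3) = (16·1651/(π·5.92×10^7))^(1/3) = 0.05217 m.

52.2 mm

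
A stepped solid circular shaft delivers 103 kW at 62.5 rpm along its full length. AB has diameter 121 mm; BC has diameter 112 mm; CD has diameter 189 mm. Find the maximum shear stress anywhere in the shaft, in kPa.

ω = 2π·62.5/60 = 6.545 rad/s, so T = P/ω = 103×10³ / 6.545 = 15740 N·m.
Under the same torque, τ_max = 16T/(πd³) is largest where d is smallest — segment BC (d = 112 mm).
τ_max = 16·15740/(π·(0.112)³) = 5.705×10^7 Pa.

57000 kPa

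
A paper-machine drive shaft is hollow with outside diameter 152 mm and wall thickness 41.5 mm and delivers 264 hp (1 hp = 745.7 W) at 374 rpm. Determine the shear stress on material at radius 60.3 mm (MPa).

6.04 MPa

ω = 2π·374/60 = 39.17 rad/s, so T = P/ω = 264×745.7 / 39.17 = 5027 N·m.
J = π(d_o⁴ − d_i⁴)/32 = π(0.152⁴ − 0.0690⁴)/32 = 5.018×10^-5 m⁴.
Shear stress varies linearly with radius: τ = T·r/J = 5027 × 0.0603 / 5.018×10^-5 = 6.040×10^6 Pa.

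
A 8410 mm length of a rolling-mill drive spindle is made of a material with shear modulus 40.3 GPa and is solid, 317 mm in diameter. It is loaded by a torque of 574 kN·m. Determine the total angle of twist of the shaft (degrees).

6.92°

J = πd⁴/32 = π(0.317)⁴/32 = 9.914×10^-4 m⁴.
θ = T·L/(G·J) = 574000 × 8.41 / (40.3×10⁹ × 9.914×10^-4) = 0.1208 rad.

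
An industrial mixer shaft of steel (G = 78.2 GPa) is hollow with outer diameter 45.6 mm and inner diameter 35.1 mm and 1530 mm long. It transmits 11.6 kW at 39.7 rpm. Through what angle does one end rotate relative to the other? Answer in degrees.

ω = 2π·39.7/60 = 4.157 rad/s, so T = P/ω = 11.6×10³ / 4.157 = 2790 N·m.
J = π(d_o⁴ − d_i⁴)/32 = π(0.0456⁴ − 0.0351⁴)/32 = 2.755×10^-7 m⁴.
θ = T·L/(G·J) = 2790 × 1.53 / (78.2×10⁹ × 2.755×10^-7) = 0.1982 rad.

11.4°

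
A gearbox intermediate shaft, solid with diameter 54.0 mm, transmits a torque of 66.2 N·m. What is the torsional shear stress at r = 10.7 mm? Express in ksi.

J = πd⁴/32 = π(0.0540)⁴/32 = 8.348×10^-7 m⁴.
Shear stress varies linearly with radius: τ = T·r/J = 66.20 × 0.0107 / 8.348×10^-7 = 8.485×10^5 Pa.

0.123 ksi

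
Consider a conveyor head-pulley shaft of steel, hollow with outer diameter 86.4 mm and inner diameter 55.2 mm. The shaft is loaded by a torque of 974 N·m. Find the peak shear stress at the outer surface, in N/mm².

9.23 N/mm²

J = π(d_o⁴ − d_i⁴)/32 = π(0.0864⁴ − 0.0552⁴)/32 = 4.559×10^-6 m⁴.
τ_max = T·r/J = 974.0 × 0.0432 / 4.559×10^-6 = 9.229×10^6 Pa.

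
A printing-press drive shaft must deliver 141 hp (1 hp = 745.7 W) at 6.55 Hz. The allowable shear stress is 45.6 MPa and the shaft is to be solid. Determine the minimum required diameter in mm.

65.8 mm

ω = 2π·6.55 = 41.15 rad/s, so T = P/ω = 141×745.7 / 41.15 = 2555 N·m.
For a solid shaft τ_max = 16T/(πd³), so d = (16T/(π τ_allow))^(1/3) = (16·2555/(π·4.56×10^7))^(1/3) = 0.06583 m.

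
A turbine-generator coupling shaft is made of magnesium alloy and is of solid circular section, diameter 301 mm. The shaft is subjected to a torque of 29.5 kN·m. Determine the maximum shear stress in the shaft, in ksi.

J = πd⁴/32 = π(0.301)⁴/32 = 8.059×10^-4 m⁴.
τ_max = T·r/J = 29500 × 0.150 / 8.059×10^-4 = 5.509×10^6 Pa.

0.799 ksi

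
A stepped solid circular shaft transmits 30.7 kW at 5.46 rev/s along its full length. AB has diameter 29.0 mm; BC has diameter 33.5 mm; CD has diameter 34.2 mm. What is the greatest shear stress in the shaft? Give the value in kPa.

ω = 2π·5.46 = 34.31 rad/s, so T = P/ω = 30.7×10³ / 34.31 = 894.9 N·m.
Under the same torque, τ_max = 16T/(πd³) is largest where d is smallest — segment AB (d = 29.0 mm).
τ_max = 16·894.9/(π·(0.0290)³) = 1.869×10^8 Pa.

187000 kPa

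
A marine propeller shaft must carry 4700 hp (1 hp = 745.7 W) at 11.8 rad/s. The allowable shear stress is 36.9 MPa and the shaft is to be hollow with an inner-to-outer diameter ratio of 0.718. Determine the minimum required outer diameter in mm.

382 mm

ω = 11.8 rad/s, so T = P/ω = 4700×745.7 / 11.80 = 297000 N·m.
For a hollow shaft with d_i/d_o = 0.718: τ_max = 16T/(π d_o³ (1−k⁴)), so d_o = [16T/(π τ_allow (1−k⁴))]^(1/3) = [16·297000/(π·3.69×10^7·0.7342)]^(1/3) = 0.3822 m.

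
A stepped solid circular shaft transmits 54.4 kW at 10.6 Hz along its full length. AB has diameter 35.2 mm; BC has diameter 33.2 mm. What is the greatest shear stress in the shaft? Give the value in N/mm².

ω = 2π·10.6 = 66.60 rad/s, so T = P/ω = 54.4×10³ / 66.60 = 816.8 N·m.
Under the same torque, τ_max = 16T/(πd³) is largest where d is smallest — segment BC (d = 33.2 mm).
τ_max = 16·816.8/(π·(0.0332)³) = 1.137×10^8 Pa.

114 N/mm²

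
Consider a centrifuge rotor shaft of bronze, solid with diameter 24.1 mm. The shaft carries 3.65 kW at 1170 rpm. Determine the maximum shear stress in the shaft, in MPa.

10.8 MPa

ω = 2π·1170/60 = 122.5 rad/s, so T = P/ω = 3.65×10³ / 122.5 = 29.79 N·m.
J = πd⁴/32 = π(0.0241)⁴/32 = 3.312×10^-8 m⁴.
τ_max = T·r/J = 29.79 × 0.0120 / 3.312×10^-8 = 1.084×10^7 Pa.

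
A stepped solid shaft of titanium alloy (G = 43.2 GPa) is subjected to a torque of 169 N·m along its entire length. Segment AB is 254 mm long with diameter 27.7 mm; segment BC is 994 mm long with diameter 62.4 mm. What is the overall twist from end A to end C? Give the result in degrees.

J_AB = π(0.0277)⁴/32 = 5.78×10^-8 m⁴; J_BC = π(0.0624)⁴/32 = 1.49×10^-6 m⁴.
θ = (T/G)·Σ L_i/J_i = (169.0/43.2×10⁹)·(0.254/5.78×10^-8 + 0.994/1.49×10^-6) = 0.01980 rad.

1.13°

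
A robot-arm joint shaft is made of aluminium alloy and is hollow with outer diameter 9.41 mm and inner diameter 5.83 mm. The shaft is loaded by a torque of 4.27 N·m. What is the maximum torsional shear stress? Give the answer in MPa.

30.6 MPa

J = π(d_o⁴ − d_i⁴)/32 = π(0.00941⁴ − 0.00583⁴)/32 = 6.563×10^-10 m⁴.
τ_max = T·r/J = 4.270 × 0.00470 / 6.563×10^-10 = 3.061×10^7 Pa.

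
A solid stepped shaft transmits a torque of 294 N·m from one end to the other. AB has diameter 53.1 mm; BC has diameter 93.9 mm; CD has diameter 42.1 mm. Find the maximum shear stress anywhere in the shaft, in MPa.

20.1 MPa

Under the same torque, τ_max = 16T/(πd³) is largest where d is smallest — segment CD (d = 42.1 mm).
τ_max = 16·294.0/(π·(0.0421)³) = 2.007×10^7 Pa.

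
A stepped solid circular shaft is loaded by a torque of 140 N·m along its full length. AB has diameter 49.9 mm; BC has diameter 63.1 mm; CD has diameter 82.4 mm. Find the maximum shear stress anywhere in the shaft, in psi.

Under the same torque, τ_max = 16T/(πd³) is largest where d is smallest — segment AB (d = 49.9 mm).
τ_max = 16·140.0/(π·(0.0499)³) = 5.738×10^6 Pa.

832 psi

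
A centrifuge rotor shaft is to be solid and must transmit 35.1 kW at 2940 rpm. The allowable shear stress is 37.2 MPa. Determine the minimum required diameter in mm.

ω = 2π·2940/60 = 307.9 rad/s, so T = P/ω = 35.1×10³ / 307.9 = 114.0 N·m.
For a solid shaft τ_max = 16T/(πd³), so d = (16T/(π τ_allow))^(1/3) = (16·114.0/(π·3.72×10^7))^(1/3) = 0.02499 m.

25.0 mm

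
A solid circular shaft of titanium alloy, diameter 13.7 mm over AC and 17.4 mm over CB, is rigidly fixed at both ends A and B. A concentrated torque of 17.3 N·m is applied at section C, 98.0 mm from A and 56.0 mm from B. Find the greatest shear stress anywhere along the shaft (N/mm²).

13.7 N/mm²

Compatibility: T_A·a/J_AC = T_B·b/J_CB with T_A + T_B = T₀.
J_AC = 3.46×10^-9 m⁴, J_CB = 9.00×10^-9 m⁴, so T_A = T₀·(J_AC/a)/((J_AC/a)+(J_CB/b)) = 3.115 N·m, T_B = 14.18 N·m.
τ in each portion: τ_AC = 6.17×10^6 Pa, τ_CB = 1.37×10^7 Pa; maximum is in CB.
τ_max = T_CB·r/J = 14.18·0.00870/9.00×10^-9 = 1.371×10^7 Pa.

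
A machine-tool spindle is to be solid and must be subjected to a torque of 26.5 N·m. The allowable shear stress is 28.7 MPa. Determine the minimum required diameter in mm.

16.8 mm

For a solid shaft τ_max = 16T/(πd³), so d = (16T/(π τ_allow))^(1/3) = (16·26.50/(π·2.87×10^7))^(1/3) = 0.01675 m.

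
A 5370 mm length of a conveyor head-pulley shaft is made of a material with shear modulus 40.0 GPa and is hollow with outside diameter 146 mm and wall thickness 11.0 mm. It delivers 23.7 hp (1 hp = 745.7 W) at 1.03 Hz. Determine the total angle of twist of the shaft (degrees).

0.982°

ω = 2π·1.03 = 6.472 rad/s, so T = P/ω = 23.7×745.7 / 6.472 = 2731 N·m.
J = π(d_o⁴ − d_i⁴)/32 = π(0.146⁴ − 0.124⁴)/32 = 2.140×10^-5 m⁴.
θ = T·L/(G·J) = 2731 × 5.37 / (40.0×10⁹ × 2.140×10^-5) = 0.01713 rad.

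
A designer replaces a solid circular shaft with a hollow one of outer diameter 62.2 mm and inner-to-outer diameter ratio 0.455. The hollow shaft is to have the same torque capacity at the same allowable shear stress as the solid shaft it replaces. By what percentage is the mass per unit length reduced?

18.4 %

Equal τ_max and T ⇒ the solid shaft needs d_s³ = d_o³(1−k⁴), so d_s = 62.2·(1−0.455⁴)^(1/3) = 61.30 mm.
Area ratio A_h/A_s = d_o²(1−k²)/d_s² = (1−k²)/(1−k⁴)^(2/3) = 0.8165.
Mass saving = 1 − 0.8165 = 18.4 %.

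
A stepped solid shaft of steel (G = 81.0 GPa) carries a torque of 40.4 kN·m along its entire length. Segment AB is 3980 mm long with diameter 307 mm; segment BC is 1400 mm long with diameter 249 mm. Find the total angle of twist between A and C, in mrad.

4.13 mrad

J_AB = π(0.307)⁴/32 = 8.72×10^-4 m⁴; J_BC = π(0.249)⁴/32 = 3.77×10^-4 m⁴.
θ = (T/G)·Σ L_i/J_i = (40400/81.0×10⁹)·(3.98/8.72×10^-4 + 1.40/3.77×10^-4) = 4.127×10^-3 rad.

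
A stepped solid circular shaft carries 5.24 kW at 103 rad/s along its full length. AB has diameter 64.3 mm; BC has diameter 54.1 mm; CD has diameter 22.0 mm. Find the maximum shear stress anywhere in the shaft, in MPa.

ω = 103 rad/s, so T = P/ω = 5.24×10³ / 103.0 = 50.87 N·m.
Under the same torque, τ_max = 16T/(πd³) is largest where d is smallest — segment CD (d = 22.0 mm).
τ_max = 16·50.87/(π·(0.0220)³) = 2.433×10^7 Pa.

24.3 MPa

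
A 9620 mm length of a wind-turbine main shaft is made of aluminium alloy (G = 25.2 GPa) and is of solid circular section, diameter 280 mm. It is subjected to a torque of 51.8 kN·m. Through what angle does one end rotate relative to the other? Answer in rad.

0.0328 rad

J = πd⁴/32 = π(0.280)⁴/32 = 6.034×10^-4 m⁴.
θ = T·L/(G·J) = 51800 × 9.62 / (25.2×10⁹ × 6.034×10^-4) = 0.03277 rad.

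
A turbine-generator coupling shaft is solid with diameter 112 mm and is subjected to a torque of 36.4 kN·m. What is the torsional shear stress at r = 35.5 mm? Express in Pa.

J = πd⁴/32 = π(0.112)⁴/32 = 1.545×10^-5 m⁴.
Shear stress varies linearly with radius: τ = T·r/J = 36400 × 0.0355 / 1.545×10^-5 = 8.365×10^7 Pa.

8.36e7 Pa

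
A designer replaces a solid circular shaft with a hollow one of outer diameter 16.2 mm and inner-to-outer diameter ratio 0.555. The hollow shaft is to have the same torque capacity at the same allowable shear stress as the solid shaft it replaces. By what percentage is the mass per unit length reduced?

Equal τ_max and T ⇒ the solid shaft needs d_s³ = d_o³(1−k⁴), so d_s = 16.2·(1−0.555⁴)^(1/3) = 15.67 mm.
Area ratio A_h/A_s = d_o²(1−k²)/d_s² = (1−k²)/(1−k⁴)^(2/3) = 0.7395.
Mass saving = 1 − 0.7395 = 26.0 %.

26.0 %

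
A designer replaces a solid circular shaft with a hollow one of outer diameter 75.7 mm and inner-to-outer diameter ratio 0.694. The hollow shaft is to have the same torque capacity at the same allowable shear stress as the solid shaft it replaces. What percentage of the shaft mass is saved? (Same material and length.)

38.2 %

Equal τ_max and T ⇒ the solid shaft needs d_s³ = d_o³(1−k⁴), so d_s = 75.7·(1−0.694⁴)^(1/3) = 69.32 mm.
Area ratio A_h/A_s = d_o²(1−k²)/d_s² = (1−k²)/(1−k⁴)^(2/3) = 0.6181.
Mass saving = 1 − 0.6181 = 38.2 %.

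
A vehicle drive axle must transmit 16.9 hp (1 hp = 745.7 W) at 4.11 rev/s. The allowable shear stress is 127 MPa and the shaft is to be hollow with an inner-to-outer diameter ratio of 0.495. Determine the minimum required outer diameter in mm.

ω = 2π·4.11 = 25.82 rad/s, so T = P/ω = 16.9×745.7 / 25.82 = 488.0 N·m.
For a hollow shaft with d_i/d_o = 0.495: τ_max = 16T/(π d_o³ (1−k⁴)), so d_o = [16T/(π τ_allow (1−k⁴))]^(1/3) = [16·488.0/(π·1.27×10^8·0.9400)]^(1/3) = 0.02751 m.

27.5 mm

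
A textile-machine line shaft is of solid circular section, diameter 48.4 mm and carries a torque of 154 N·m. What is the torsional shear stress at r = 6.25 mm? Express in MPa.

J = πd⁴/32 = π(0.0484)⁴/32 = 5.387×10^-7 m⁴.
Shear stress varies linearly with radius: τ = T·r/J = 154.0 × 0.00625 / 5.387×10^-7 = 1.787×10^6 Pa.

1.79 MPa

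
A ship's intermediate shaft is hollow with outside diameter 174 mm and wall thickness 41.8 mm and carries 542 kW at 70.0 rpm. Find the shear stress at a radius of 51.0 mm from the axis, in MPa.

ω = 2π·70.0/60 = 7.330 rad/s, so T = P/ω = 542×10³ / 7.330 = 73940 N·m.
J = π(d_o⁴ − d_i⁴)/32 = π(0.174⁴ − 0.0904⁴)/32 = 8.343×10^-5 m⁴.
Shear stress varies linearly with radius: τ = T·r/J = 73940 × 0.0510 / 8.343×10^-5 = 4.520×10^7 Pa.

45.2 MPa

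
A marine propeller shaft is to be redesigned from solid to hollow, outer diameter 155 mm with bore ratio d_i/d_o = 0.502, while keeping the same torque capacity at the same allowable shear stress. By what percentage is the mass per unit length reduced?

21.9 %

Equal τ_max and T ⇒ the solid shaft needs d_s³ = d_o³(1−k⁴), so d_s = 155·(1−0.502⁴)^(1/3) = 151.6 mm.
Area ratio A_h/A_s = d_o²(1−k²)/d_s² = (1−k²)/(1−k⁴)^(2/3) = 0.7814.
Mass saving = 1 − 0.7814 = 21.9 %.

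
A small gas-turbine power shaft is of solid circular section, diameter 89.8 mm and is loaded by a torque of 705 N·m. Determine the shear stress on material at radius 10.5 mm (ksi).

0.168 ksi

J = πd⁴/32 = π(0.0898)⁴/32 = 6.384×10^-6 m⁴.
Shear stress varies linearly with radius: τ = T·r/J = 705.0 × 0.0105 / 6.384×10^-6 = 1.160×10^6 Pa.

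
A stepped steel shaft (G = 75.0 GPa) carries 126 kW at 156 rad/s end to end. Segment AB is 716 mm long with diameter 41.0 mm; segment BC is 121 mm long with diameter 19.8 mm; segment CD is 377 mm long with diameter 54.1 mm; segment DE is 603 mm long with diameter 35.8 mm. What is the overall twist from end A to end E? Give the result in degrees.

9.12°

ω = 156 rad/s, so T = P/ω = 126×10³ / 156.0 = 807.7 N·m.
J_AB = π(0.0410)⁴/32 = 2.77×10^-7 m⁴; J_BC = π(0.0198)⁴/32 = 1.51×10^-8 m⁴; J_CD = π(0.0541)⁴/32 = 8.41×10^-7 m⁴; J_DE = π(0.0358)⁴/32 = 1.61×10^-7 m⁴.
θ = (T/G)·Σ L_i/J_i = (807.7/75.0×10⁹)·(0.716/2.77×10^-7 + 0.121/1.51×10^-8 + 0.377/8.41×10^-7 + 0.603/1.61×10^-7) = 0.1593 rad.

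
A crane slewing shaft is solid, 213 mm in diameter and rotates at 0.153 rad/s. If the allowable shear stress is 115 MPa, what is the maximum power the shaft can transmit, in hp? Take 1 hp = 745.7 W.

J = πd⁴/32 = π(0.213)⁴/32 = 2.021×10^-4 m⁴.
T_max = τ_allow·J/r = 1.15×10^8 × 2.021×10^-4 / 0.106 = 218200 N·m.
ω = 0.153 rad/s, so P_max = T_max·ω = 3.339×10^4 W.

44.8 hp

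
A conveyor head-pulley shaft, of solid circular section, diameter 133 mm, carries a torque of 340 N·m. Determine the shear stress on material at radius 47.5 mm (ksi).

J = πd⁴/32 = π(0.133)⁴/32 = 3.072×10^-5 m⁴.
Shear stress varies linearly with radius: τ = T·r/J = 340.0 × 0.0475 / 3.072×10^-5 = 5.257×10^5 Pa.

0.0763 ksi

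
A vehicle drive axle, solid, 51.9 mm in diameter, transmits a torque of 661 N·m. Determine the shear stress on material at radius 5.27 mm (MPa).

4.89 MPa

J = πd⁴/32 = π(0.0519)⁴/32 = 7.123×10^-7 m⁴.
Shear stress varies linearly with radius: τ = T·r/J = 661.0 × 0.00527 / 7.123×10^-7 = 4.890×10^6 Pa.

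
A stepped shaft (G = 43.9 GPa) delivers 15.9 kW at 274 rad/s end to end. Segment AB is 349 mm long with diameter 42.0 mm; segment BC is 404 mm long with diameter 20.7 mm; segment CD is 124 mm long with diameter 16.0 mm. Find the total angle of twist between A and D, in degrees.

3.24°

ω = 274 rad/s, so T = P/ω = 15.9×10³ / 274.0 = 58.03 N·m.
J_AB = π(0.0420)⁴/32 = 3.05×10^-7 m⁴; J_BC = π(0.0207)⁴/32 = 1.80×10^-8 m⁴; J_CD = π(0.0160)⁴/32 = 6.43×10^-9 m⁴.
θ = (T/G)·Σ L_i/J_i = (58.03/43.9×10⁹)·(0.349/3.05×10^-7 + 0.404/1.80×10^-8 + 0.124/6.43×10^-9) = 0.05661 rad.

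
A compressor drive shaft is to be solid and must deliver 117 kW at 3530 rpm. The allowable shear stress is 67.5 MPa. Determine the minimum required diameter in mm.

28.8 mm

ω = 2π·3530/60 = 369.7 rad/s, so T = P/ω = 117×10³ / 369.7 = 316.5 N·m.
For a solid shaft τ_max = 16T/(πd³), so d = (16T/(π τ_allow))^(1/3) = (16·316.5/(π·6.75×10^7))^(1/3) = 0.02880 m.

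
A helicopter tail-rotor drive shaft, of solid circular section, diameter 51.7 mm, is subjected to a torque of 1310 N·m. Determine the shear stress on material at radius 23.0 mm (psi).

J = πd⁴/32 = π(0.0517)⁴/32 = 7.014×10^-7 m⁴.
Shear stress varies linearly with radius: τ = T·r/J = 1310 × 0.0230 / 7.014×10^-7 = 4.296×10^7 Pa.

6230 psi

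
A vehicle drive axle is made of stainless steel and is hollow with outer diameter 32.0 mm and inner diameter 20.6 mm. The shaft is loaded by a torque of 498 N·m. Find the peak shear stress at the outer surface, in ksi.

13.6 ksi

J = π(d_o⁴ − d_i⁴)/32 = π(0.0320⁴ − 0.0206⁴)/32 = 8.526×10^-8 m⁴.
τ_max = T·r/J = 498.0 × 0.0160 / 8.526×10^-8 = 9.345×10^7 Pa.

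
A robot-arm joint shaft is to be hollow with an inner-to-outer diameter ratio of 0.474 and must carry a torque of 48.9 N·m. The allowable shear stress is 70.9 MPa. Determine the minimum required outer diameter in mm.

For a hollow shaft with d_i/d_o = 0.474: τ_max = 16T/(π d_o³ (1−k⁴)), so d_o = [16T/(π τ_allow (1−k⁴))]^(1/3) = [16·48.90/(π·7.09×10^7·0.9495)]^(1/3) = 0.01547 m.

15.5 mm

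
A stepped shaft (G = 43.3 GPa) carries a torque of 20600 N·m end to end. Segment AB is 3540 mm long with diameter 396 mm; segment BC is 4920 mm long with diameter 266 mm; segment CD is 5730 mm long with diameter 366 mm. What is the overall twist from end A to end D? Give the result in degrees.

J_AB = π(0.396)⁴/32 = 2.41×10^-3 m⁴; J_BC = π(0.266)⁴/32 = 4.92×10^-4 m⁴; J_CD = π(0.366)⁴/32 = 1.76×10^-3 m⁴.
θ = (T/G)·Σ L_i/J_i = (20600/43.3×10⁹)·(3.54/2.41×10^-3 + 4.92/4.92×10^-4 + 5.73/1.76×10^-3) = 7.007×10^-3 rad.

0.401°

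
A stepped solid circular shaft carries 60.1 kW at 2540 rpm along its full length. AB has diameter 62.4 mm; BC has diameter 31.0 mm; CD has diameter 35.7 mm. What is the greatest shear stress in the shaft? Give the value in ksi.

ω = 2π·2540/60 = 266.0 rad/s, so T = P/ω = 60.1×10³ / 266.0 = 225.9 N·m.
Under the same torque, τ_max = 16T/(πd³) is largest where d is smallest — segment BC (d = 31.0 mm).
τ_max = 16·225.9/(π·(0.0310)³) = 3.863×10^7 Pa.

5.60 ksi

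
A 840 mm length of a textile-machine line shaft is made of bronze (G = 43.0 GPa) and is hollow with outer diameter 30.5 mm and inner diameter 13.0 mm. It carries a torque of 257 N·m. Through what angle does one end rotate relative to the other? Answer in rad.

J = π(d_o⁴ − d_i⁴)/32 = π(0.0305⁴ − 0.0130⁴)/32 = 8.215×10^-8 m⁴.
θ = T·L/(G·J) = 257.0 × 0.840 / (43.0×10⁹ × 8.215×10^-8) = 0.06111 rad.

0.0611 rad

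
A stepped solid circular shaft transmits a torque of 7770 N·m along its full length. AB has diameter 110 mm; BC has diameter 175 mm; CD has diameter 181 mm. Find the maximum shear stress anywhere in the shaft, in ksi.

4.31 ksi

Under the same torque, τ_max = 16T/(πd³) is largest where d is smallest — segment AB (d = 110 mm).
τ_max = 16·7770/(π·(0.110)³) = 2.973×10^7 Pa.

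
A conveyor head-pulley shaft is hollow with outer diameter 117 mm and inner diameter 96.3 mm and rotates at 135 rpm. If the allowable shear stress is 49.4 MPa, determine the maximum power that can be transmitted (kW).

119 kW

J = π(d_o⁴ − d_i⁴)/32 = π(0.117⁴ − 0.0963⁴)/32 = 9.954×10^-6 m⁴.
T_max = τ_allow·J/r = 4.94×10^7 × 9.954×10^-6 / 0.0585 = 8405 N·m.
ω = 2π·135/60 = 14.14 rad/s, so P_max = T_max·ω = 1.188×10^5 W.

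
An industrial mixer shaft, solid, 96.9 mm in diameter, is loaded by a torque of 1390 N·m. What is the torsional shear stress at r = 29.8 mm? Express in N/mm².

4.79 N/mm²

J = πd⁴/32 = π(0.0969)⁴/32 = 8.656×10^-6 m⁴.
Shear stress varies linearly with radius: τ = T·r/J = 1390 × 0.0298 / 8.656×10^-6 = 4.786×10^6 Pa.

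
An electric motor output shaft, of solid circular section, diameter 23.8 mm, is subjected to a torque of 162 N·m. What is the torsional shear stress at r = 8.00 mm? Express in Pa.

J = πd⁴/32 = π(0.0238)⁴/32 = 3.150×10^-8 m⁴.
Shear stress varies linearly with radius: τ = T·r/J = 162.0 × 0.00800 / 3.150×10^-8 = 4.114×10^7 Pa.

4.11e7 Pa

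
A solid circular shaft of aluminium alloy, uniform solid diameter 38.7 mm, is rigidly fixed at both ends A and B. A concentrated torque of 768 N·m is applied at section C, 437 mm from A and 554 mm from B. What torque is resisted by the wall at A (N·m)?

429 N·m

With uniform GJ and both ends fixed, compatibility θ_AC = θ_CB gives T_A·a = T_B·b, together with T_A + T_B = T₀.
T_A = T₀·b/(a+b) = 768.0·554/991.0 = 429.3 N·m; T_B = 338.7 N·m.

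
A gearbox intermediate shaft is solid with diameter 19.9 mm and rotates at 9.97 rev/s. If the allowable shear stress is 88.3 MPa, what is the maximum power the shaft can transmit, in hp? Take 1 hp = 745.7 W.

11.5 hp

J = πd⁴/32 = π(0.0199)⁴/32 = 1.540×10^-8 m⁴.
T_max = τ_allow·J/r = 8.83×10^7 × 1.540×10^-8 / 0.00995 = 136.6 N·m.
ω = 2π·9.97 = 62.64 rad/s, so P_max = T_max·ω = 8559 W.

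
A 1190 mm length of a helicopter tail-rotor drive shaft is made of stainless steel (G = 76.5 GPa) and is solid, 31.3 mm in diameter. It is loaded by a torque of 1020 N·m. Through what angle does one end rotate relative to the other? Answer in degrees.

9.65°

J = πd⁴/32 = π(0.0313)⁴/32 = 9.423×10^-8 m⁴.
θ = T·L/(G·J) = 1020 × 1.19 / (76.5×10⁹ × 9.423×10^-8) = 0.1684 rad.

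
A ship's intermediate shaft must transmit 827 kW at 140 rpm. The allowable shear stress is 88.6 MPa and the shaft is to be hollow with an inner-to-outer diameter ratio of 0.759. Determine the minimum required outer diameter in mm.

ω = 2π·140/60 = 14.66 rad/s, so T = P/ω = 827×10³ / 14.66 = 56410 N·m.
For a hollow shaft with d_i/d_o = 0.759: τ_max = 16T/(π d_o³ (1−k⁴)), so d_o = [16T/(π τ_allow (1−k⁴))]^(1/3) = [16·56410/(π·8.86×10^7·0.6681)]^(1/3) = 0.1693 m.

169 mm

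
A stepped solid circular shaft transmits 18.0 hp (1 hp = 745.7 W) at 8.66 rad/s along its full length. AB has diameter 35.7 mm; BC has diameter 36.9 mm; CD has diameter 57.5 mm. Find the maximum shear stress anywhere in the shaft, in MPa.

173 MPa

ω = 8.66 rad/s, so T = P/ω = 18.0×745.7 / 8.660 = 1550 N·m.
Under the same torque, τ_max = 16T/(πd³) is largest where d is smallest — segment AB (d = 35.7 mm).
τ_max = 16·1550/(π·(0.0357)³) = 1.735×10^8 Pa.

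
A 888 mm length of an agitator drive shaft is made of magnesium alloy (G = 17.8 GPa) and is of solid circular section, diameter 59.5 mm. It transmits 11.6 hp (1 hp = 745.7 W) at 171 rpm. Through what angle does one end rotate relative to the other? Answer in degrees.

1.12°

ω = 2π·171/60 = 17.91 rad/s, so T = P/ω = 11.6×745.7 / 17.91 = 483.1 N·m.
J = πd⁴/32 = π(0.0595)⁴/32 = 1.230×10^-6 m⁴.
θ = T·L/(G·J) = 483.1 × 0.888 / (17.8×10⁹ × 1.230×10^-6) = 0.01958 rad.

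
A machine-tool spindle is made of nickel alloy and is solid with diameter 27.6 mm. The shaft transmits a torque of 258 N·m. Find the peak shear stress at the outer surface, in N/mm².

62.5 N/mm²

J = πd⁴/32 = π(0.0276)⁴/32 = 5.697×10^-8 m⁴.
τ_max = T·r/J = 258.0 × 0.0138 / 5.697×10^-8 = 6.250×10^7 Pa.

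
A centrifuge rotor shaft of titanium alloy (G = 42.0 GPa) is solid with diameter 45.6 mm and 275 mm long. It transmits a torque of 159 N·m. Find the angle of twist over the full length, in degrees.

J = πd⁴/32 = π(0.0456)⁴/32 = 4.245×10^-7 m⁴.
θ = T·L/(G·J) = 159.0 × 0.275 / (42.0×10⁹ × 4.245×10^-7) = 2.453×10^-3 rad.

0.141°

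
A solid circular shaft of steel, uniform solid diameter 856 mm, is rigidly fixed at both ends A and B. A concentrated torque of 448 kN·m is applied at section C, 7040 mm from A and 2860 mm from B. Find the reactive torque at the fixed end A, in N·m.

With uniform GJ and both ends fixed, compatibility θ_AC = θ_CB gives T_A·a = T_B·b, together with T_A + T_B = T₀.
T_A = T₀·b/(a+b) = 448000·2860/9900 = 129400 N·m; T_B = 318600 N·m.

129000 N·m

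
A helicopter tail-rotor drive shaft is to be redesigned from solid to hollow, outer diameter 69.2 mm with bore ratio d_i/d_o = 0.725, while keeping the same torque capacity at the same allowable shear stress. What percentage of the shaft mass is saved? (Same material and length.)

Equal τ_max and T ⇒ the solid shaft needs d_s³ = d_o³(1−k⁴), so d_s = 69.2·(1−0.725⁴)^(1/3) = 62.13 mm.
Area ratio A_h/A_s = d_o²(1−k²)/d_s² = (1−k²)/(1−k⁴)^(2/3) = 0.5885.
Mass saving = 1 − 0.5885 = 41.2 %.

41.2 %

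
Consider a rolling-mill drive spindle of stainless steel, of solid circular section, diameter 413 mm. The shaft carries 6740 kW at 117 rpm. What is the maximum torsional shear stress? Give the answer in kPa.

ω = 2π·117/60 = 12.25 rad/s, so T = P/ω = 6740×10³ / 12.25 = 550100 N·m.
J = πd⁴/32 = π(0.413)⁴/32 = 2.856×10^-3 m⁴.
τ_max = T·r/J = 550100 × 0.206 / 2.856×10^-3 = 3.977×10^7 Pa.

39800 kPa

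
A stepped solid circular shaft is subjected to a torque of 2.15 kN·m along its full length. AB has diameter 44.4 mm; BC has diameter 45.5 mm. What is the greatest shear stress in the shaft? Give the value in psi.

Under the same torque, τ_max = 16T/(πd³) is largest where d is smallest — segment AB (d = 44.4 mm).
τ_max = 16·2150/(π·(0.0444)³) = 1.251×10^8 Pa.

18100 psi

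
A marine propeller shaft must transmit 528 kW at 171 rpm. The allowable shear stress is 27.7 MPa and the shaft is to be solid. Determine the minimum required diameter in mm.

176 mm

ω = 2π·171/60 = 17.91 rad/s, so T = P/ω = 528×10³ / 17.91 = 29490 N·m.
For a solid shaft τ_max = 16T/(πd³), so d = (16T/(π τ_allow))^(1/3) = (16·29490/(π·2.77×10^7))^(1/3) = 0.1757 m.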